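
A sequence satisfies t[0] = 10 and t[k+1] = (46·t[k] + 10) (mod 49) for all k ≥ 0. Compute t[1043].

Computing terms: t[0] = 10; t[1] = 29; t[2] = 21; t[3] = 45; t[4] = 22; t[5] = 42; t[6] = 31; t[7] = 15; t[8] = 14; t[9] = 17; t[10] = 8; t[11] = 35; t[12] = 3; t[13] = 1; t[14] = 7; t[15] = 38; t[16] = 43; t[17] = 28; t[18] = 24; t[19] = 36; t[20] = 0; t[21] = 10.
Since t[21] = t[0] = 10, the sequence is periodic with period 21.
So t[1043] = t[0 + ((1043-0) mod 21)] = t[14] = 7.

7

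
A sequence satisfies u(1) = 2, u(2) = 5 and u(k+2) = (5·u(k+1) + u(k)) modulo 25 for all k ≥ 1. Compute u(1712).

5

Computing terms: u(1) = 2; u(2) = 5; u(3) = 2; u(4) = 15; u(5) = 2; u(6) = 0; u(7) = 2; u(8) = 10; u(9) = 2; u(10) = 20; u(11) = 2; u(12) = 5.
The sequence repeats with period 10.
(1712 - 1) mod 10 = 1, so u(1712) = u(2) = 5.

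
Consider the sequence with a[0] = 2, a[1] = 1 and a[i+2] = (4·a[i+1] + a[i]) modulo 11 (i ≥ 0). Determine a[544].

Listing terms: a[0] = 2,  a[1] = 1,  a[2] = 6,  a[3] = 3,  a[4] = 7,  a[5] = 9,  a[6] = 10,  a[7] = 5,  a[8] = 8,  a[9] = 4,  a[10] = 2,  a[11] = 1.
Since (a[10], a[11]) = (a[0], a[1]) = (2, 1) (two consecutive terms determine the rest), the sequence is periodic with period 10.
(544 - 0) mod 10 = 4, so a[544] = a[4] = 7.

7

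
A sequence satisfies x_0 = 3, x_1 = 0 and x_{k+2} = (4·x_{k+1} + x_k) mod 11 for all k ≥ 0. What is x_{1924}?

7

Listing terms: x_0 = 3; x_1 = 0; x_2 = 3; x_3 = 1; x_4 = 7; x_5 = 7; x_6 = 2; x_7 = 4; x_8 = 7; x_9 = 10; x_{10} = 3; x_{11} = 0.
The sequence repeats with period 10.
So x_{1924} = x_{0 + ((1924-0) mod 10)} = x_4 = 7.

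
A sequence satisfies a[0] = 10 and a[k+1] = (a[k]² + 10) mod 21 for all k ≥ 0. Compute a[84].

Listing terms: a[0] = 10,  a[1] = 5,  a[2] = 14,  a[3] = 17,  a[4] = 5.
Since a[4] = a[1] = 5, the sequence is eventually periodic: after a pre-period of length 1 it cycles with period 3.
For k ≥ 1, a[k] depends only on (k - 1) mod 3. (84 - 1) mod 3 = 2, so a[84] = a[3] = 17.

17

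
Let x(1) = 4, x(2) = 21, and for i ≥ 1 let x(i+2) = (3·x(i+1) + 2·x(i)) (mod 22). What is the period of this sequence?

30

Computing terms: x(1) = 4; x(2) = 21; x(3) = 5; x(4) = 13; x(5) = 5; x(6) = 19; x(7) = 1; x(8) = 19; x(9) = 15; x(10) = 17; x(11) = 15; x(12) = 13; x(13) = 3; x(14) = 13; x(15) = 1; x(16) = 7; x(17) = 1; x(18) = 17; x(19) = 9; x(20) = 17; x(21) = 3; x(22) = 21; x(23) = 3; x(24) = 7; x(25) = 5; x(26) = 7; x(27) = 9; x(28) = 19; x(29) = 9; x(30) = 21; x(31) = 15; x(32) = 21; x(33) = 5.
Since (x(32), x(33)) = (x(2), x(3)) = (21, 5) (two consecutive terms determine the rest), the sequence is eventually periodic: after a pre-period of length 1 it cycles with period 30.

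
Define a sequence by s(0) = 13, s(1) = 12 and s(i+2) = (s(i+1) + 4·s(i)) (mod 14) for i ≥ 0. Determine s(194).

8

Computing terms: s(0) = 13,  s(1) = 12,  s(2) = 8,  s(3) = 0,  s(4) = 4,  s(5) = 4,  s(6) = 6,  s(7) = 8,  s(8) = 4,  s(9) = 8,  s(10) = 10,  s(11) = 0,  s(12) = 12,  s(13) = 12,  s(14) = 4,  s(15) = 10,  s(16) = 12,  s(17) = 10,  s(18) = 2,  s(19) = 0,  s(20) = 8,  s(21) = 8,  s(22) = 12,  s(23) = 2,  s(24) = 8,  s(25) = 2,  s(26) = 6,  s(27) = 0,  s(28) = 10,  s(29) = 10,  s(30) = 8,  s(31) = 6,  s(32) = 10,  s(33) = 6,  s(34) = 4,  s(35) = 0,  s(36) = 2,  s(37) = 2,  s(38) = 10,  s(39) = 4,  s(40) = 2,  s(41) = 4,  s(42) = 12,  s(43) = 0,  s(44) = 6,  s(45) = 6,  s(46) = 2,  s(47) = 12,  s(48) = 6,  s(49) = 12,  s(50) = 8.
Since (s(49), s(50)) = (s(1), s(2)) = (12, 8) (two consecutive terms determine the rest), the sequence is eventually periodic: after a pre-period of length 1 it cycles with period 48.
For i ≥ 1, s(i) depends only on (i - 1) mod 48. (194 - 1) mod 48 = 1, so s(194) = s(2) = 8.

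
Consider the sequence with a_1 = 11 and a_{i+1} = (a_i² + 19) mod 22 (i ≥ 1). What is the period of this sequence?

6

Listing terms: a_1 = 11; a_2 = 8; a_3 = 17; a_4 = 0; a_5 = 19; a_6 = 6; a_7 = 11.
Since a_7 = a_1 = 11, the sequence is periodic with period 6.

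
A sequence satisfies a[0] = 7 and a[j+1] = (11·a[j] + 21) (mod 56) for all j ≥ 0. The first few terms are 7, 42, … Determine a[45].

Listing terms: a[0] = 7,  a[1] = 42,  a[2] = 35,  a[3] = 14,  a[4] = 7.
The sequence repeats with period 4.
(45 - 0) mod 4 = 1, so a[45] = a[1] = 42.

42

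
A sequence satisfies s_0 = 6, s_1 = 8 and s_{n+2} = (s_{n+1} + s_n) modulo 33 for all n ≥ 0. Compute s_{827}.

31

s_0 = 6, s_1 = 8, s_2 = 14, s_3 = 22, s_4 = 3, s_5 = 25, s_6 = 28, s_7 = 20, s_8 = 15, s_9 = 2, s_{10} = 17, s_{11} = 19, s_{12} = 3, s_{13} = 22, s_{14} = 25, s_{15} = 14, s_{16} = 6, s_{17} = 20, s_{18} = 26, s_{19} = 13, s_{20} = 6, s_{21} = 19, s_{22} = 25, s_{23} = 11, s_{24} = 3, s_{25} = 14, s_{26} = 17, s_{27} = 31, s_{28} = 15, s_{29} = 13, s_{30} = 28, s_{31} = 8, s_{32} = 3, s_{33} = 11, s_{34} = 14, s_{35} = 25, s_{36} = 6, s_{37} = 31, s_{38} = 4, s_{39} = 2, s_{40} = 6, s_{41} = 8.
Since (s_{40}, s_{41}) = (s_0, s_1) = (6, 8) (two consecutive terms determine the rest), the sequence is periodic with period 40.
(827 - 0) mod 40 = 27, so s_{827} = s_{27} = 31.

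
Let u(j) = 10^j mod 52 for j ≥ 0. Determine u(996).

Computing terms: u(0) = 1; u(1) = 10; u(2) = 48; u(3) = 12; u(4) = 16; u(5) = 4; u(6) = 40; u(7) = 36; u(8) = 48.
Since u(8) = u(2) = 48, the sequence is eventually periodic: after a pre-period of length 2 it cycles with period 6.
For j ≥ 2, u(j) depends only on (j - 2) mod 6. (996 - 2) mod 6 = 4, so u(996) = u(6) = 40.

40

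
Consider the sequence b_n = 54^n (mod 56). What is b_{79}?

Computing terms: b_0 = 1; b_1 = 54; b_2 = 4; b_3 = 48; b_4 = 16; b_5 = 24; b_6 = 8; b_7 = 40; b_8 = 32; b_9 = 48.
Since b_9 = b_3 = 48, the sequence is eventually periodic: after a pre-period of length 3 it cycles with period 6.
For n ≥ 3, b_n depends only on (n - 3) mod 6. (79 - 3) mod 6 = 4, so b_{79} = b_7 = 40.

40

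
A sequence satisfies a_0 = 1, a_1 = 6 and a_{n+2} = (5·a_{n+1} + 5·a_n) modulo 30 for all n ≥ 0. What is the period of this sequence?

3

a_0 = 1,  a_1 = 6,  a_2 = 5,  a_3 = 25,  a_4 = 0,  a_5 = 5,  a_6 = 25.
Since (a_5, a_6) = (a_2, a_3) = (5, 25) (two consecutive terms determine the rest), the sequence is eventually periodic: after a pre-period of length 2 it cycles with period 3.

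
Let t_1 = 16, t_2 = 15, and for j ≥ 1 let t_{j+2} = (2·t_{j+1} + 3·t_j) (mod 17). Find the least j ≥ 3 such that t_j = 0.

16

Listing terms: t_1 = 16,  t_2 = 15,  t_3 = 10,  t_4 = 14,  t_5 = 7,  t_6 = 5,  t_7 = 14,  t_8 = 9,  t_9 = 9,  t_{10} = 11,  t_{11} = 15,  t_{12} = 12,  t_{13} = 1,  t_{14} = 4,  t_{15} = 11,  t_{16} = 0,  t_{17} = 16,  t_{18} = 15.
Since (t_{17}, t_{18}) = (t_1, t_2) = (16, 15) (two consecutive terms determine the rest), the sequence is periodic with period 16.
The value 0 first appears (with j ≥ 3) at t_{16}.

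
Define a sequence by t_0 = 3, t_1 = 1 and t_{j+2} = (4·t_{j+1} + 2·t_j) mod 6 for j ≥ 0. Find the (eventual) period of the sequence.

t_0 = 3, t_1 = 1, t_2 = 4, t_3 = 0, t_4 = 2, t_5 = 2, t_6 = 0, t_7 = 4, t_8 = 4, t_9 = 0.
Since (t_8, t_9) = (t_2, t_3) = (4, 0) (two consecutive terms determine the rest), the sequence is eventually periodic: after a pre-period of length 2 it cycles with period 6.

6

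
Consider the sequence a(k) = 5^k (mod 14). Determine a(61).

Computing terms: a(1) = 5, a(2) = 11, a(3) = 13, a(4) = 9, a(5) = 3, a(6) = 1, a(7) = 5.
The sequence repeats with period 6.
So a(61) = a(1 + ((61-1) mod 6)) = a(1) = 5.

5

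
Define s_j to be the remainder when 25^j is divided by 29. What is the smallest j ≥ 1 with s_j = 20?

We have s_0 = 1; s_1 = 25; s_2 = 16; s_3 = 23; s_4 = 24; s_5 = 20; s_6 = 7; s_7 = 1.
The sequence repeats with period 7.
The value 20 first appears (with j ≥ 1) at s_5.

5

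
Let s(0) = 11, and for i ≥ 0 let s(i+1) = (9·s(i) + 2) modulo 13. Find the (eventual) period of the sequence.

Computing terms: s(0) = 11; s(1) = 10; s(2) = 1; s(3) = 11.
The sequence repeats with period 3.

3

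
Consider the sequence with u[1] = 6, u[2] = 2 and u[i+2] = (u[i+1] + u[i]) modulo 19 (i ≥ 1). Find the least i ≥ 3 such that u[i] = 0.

14

u[1] = 6; u[2] = 2; u[3] = 8; u[4] = 10; u[5] = 18; u[6] = 9; u[7] = 8; u[8] = 17; u[9] = 6; u[10] = 4; u[11] = 10; u[12] = 14; u[13] = 5; u[14] = 0; u[15] = 5; u[16] = 5; u[17] = 10; u[18] = 15; u[19] = 6; u[20] = 2.
The sequence repeats with period 18.
The value 0 first appears (with i ≥ 3) at u[14].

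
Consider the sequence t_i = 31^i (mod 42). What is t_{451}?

Computing terms: t_0 = 1,  t_1 = 31,  t_2 = 37,  t_3 = 13,  t_4 = 25,  t_5 = 19,  t_6 = 1.
Since t_6 = t_0 = 1, the sequence is periodic with period 6.
So t_{451} = t_{0 + ((451-0) mod 6)} = t_1 = 31.

31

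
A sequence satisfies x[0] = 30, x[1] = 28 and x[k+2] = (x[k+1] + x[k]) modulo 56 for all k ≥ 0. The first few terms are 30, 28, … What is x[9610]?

40

Computing terms: x[0] = 30, x[1] = 28, x[2] = 2, x[3] = 30, x[4] = 32, x[5] = 6, x[6] = 38, x[7] = 44, x[8] = 26, x[9] = 14, x[10] = 40, x[11] = 54, x[12] = 38, x[13] = 36, x[14] = 18, x[15] = 54, x[16] = 16, x[17] = 14, x[18] = 30, x[19] = 44, x[20] = 18, x[21] = 6, x[22] = 24, x[23] = 30, x[24] = 54, x[25] = 28, x[26] = 26, x[27] = 54, x[28] = 24, x[29] = 22, x[30] = 46, x[31] = 12, x[32] = 2, x[33] = 14, x[34] = 16, x[35] = 30, x[36] = 46, x[37] = 20, x[38] = 10, x[39] = 30, x[40] = 40, x[41] = 14, x[42] = 54, x[43] = 12, x[44] = 10, x[45] = 22, x[46] = 32, x[47] = 54, x[48] = 30, x[49] = 28.
Since (x[48], x[49]) = (x[0], x[1]) = (30, 28) (two consecutive terms determine the rest), the sequence is periodic with period 48.
So x[9610] = x[0 + ((9610-0) mod 48)] = x[10] = 40.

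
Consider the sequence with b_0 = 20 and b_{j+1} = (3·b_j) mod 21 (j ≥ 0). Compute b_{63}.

15

Listing terms: b_0 = 20,  b_1 = 18,  b_2 = 12,  b_3 = 15,  b_4 = 3,  b_5 = 9,  b_6 = 6,  b_7 = 18.
Since b_7 = b_1 = 18, the sequence is eventually periodic: after a pre-period of length 1 it cycles with period 6.
For j ≥ 1, b_j depends only on (j - 1) mod 6. (63 - 1) mod 6 = 2, so b_{63} = b_3 = 15.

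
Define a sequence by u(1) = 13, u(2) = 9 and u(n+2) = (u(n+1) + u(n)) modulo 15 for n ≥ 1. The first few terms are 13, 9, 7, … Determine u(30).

Computing terms: u(1) = 13, u(2) = 9, u(3) = 7, u(4) = 1, u(5) = 8, u(6) = 9, u(7) = 2, u(8) = 11, u(9) = 13, u(10) = 9.
Since (u(9), u(10)) = (u(1), u(2)) = (13, 9) (two consecutive terms determine the rest), the sequence is periodic with period 8.
(30 - 1) mod 8 = 5, so u(30) = u(6) = 9.

9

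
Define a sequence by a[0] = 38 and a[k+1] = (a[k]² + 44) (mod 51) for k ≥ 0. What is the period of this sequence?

We have a[0] = 38; a[1] = 9; a[2] = 23; a[3] = 12; a[4] = 35; a[5] = 45; a[6] = 29; a[7] = 18; a[8] = 11; a[9] = 12.
Since a[9] = a[3] = 12, the sequence is eventually periodic: after a pre-period of length 3 it cycles with period 6.

6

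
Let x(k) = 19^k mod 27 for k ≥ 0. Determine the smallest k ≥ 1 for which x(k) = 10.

Listing terms: x(0) = 1,  x(1) = 19,  x(2) = 10,  x(3) = 1.
The sequence repeats with period 3.
The value 10 first appears (with k ≥ 1) at x(2).

2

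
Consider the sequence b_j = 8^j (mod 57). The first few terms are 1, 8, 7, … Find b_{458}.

We have b_0 = 1,  b_1 = 8,  b_2 = 7,  b_3 = 56,  b_4 = 49,  b_5 = 50,  b_6 = 1.
Since b_6 = b_0 = 1, the sequence is periodic with period 6.
(458 - 0) mod 6 = 2, so b_{458} = b_2 = 7.

7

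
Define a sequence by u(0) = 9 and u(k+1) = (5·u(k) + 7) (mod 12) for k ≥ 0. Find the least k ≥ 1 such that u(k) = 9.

4

Listing terms: u(0) = 9, u(1) = 4, u(2) = 3, u(3) = 10, u(4) = 9.
Since u(4) = u(0) = 9, the sequence is periodic with period 4.
The value 9 next appears (with k ≥ 1) at u(4).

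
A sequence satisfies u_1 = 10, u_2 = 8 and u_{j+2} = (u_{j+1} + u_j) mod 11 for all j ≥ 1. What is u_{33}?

7

Computing terms: u_1 = 10; u_2 = 8; u_3 = 7; u_4 = 4; u_5 = 0; u_6 = 4; u_7 = 4; u_8 = 8; u_9 = 1; u_{10} = 9; u_{11} = 10; u_{12} = 8.
Since (u_{11}, u_{12}) = (u_1, u_2) = (10, 8) (two consecutive terms determine the rest), the sequence is periodic with period 10.
So u_{33} = u_{1 + ((33-1) mod 10)} = u_3 = 7.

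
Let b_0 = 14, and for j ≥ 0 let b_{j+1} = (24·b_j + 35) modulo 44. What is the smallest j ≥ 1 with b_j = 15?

Computing terms: b_0 = 14,  b_1 = 19,  b_2 = 7,  b_3 = 27,  b_4 = 23,  b_5 = 15,  b_6 = 43,  b_7 = 11,  b_8 = 35,  b_9 = 39,  b_{10} = 3,  b_{11} = 19.
Since b_{11} = b_1 = 19, the sequence is eventually periodic: after a pre-period of length 1 it cycles with period 10.
The value 15 first appears (with j ≥ 1) at b_5.

5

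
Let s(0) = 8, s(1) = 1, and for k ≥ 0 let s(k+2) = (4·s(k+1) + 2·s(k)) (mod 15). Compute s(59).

Computing terms: s(0) = 8, s(1) = 1, s(2) = 5, s(3) = 7, s(4) = 8, s(5) = 1.
Since (s(4), s(5)) = (s(0), s(1)) = (8, 1) (two consecutive terms determine the rest), the sequence is periodic with period 4.
(59 - 0) mod 4 = 3, so s(59) = s(3) = 7.

7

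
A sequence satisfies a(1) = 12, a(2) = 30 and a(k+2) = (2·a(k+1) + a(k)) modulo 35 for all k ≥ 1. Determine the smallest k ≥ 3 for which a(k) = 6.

10

Computing terms: a(1) = 12; a(2) = 30; a(3) = 2; a(4) = 34; a(5) = 0; a(6) = 34; a(7) = 33; a(8) = 30; a(9) = 23; a(10) = 6; a(11) = 0; a(12) = 6; a(13) = 12; a(14) = 30.
Since (a(13), a(14)) = (a(1), a(2)) = (12, 30) (two consecutive terms determine the rest), the sequence is periodic with period 12.
The value 6 first appears (with k ≥ 3) at a(10).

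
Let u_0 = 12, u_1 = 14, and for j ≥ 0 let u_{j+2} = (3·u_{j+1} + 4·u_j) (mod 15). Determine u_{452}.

u_0 = 12, u_1 = 14, u_2 = 0, u_3 = 11, u_4 = 3, u_5 = 8, u_6 = 6, u_7 = 5, u_8 = 9, u_9 = 2, u_{10} = 12, u_{11} = 14.
Since (u_{10}, u_{11}) = (u_0, u_1) = (12, 14) (two consecutive terms determine the rest), the sequence is periodic with period 10.
So u_{452} = u_{0 + ((452-0) mod 10)} = u_2 = 0.

0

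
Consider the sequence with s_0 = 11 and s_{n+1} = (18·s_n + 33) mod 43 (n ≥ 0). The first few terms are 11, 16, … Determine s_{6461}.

Computing terms: s_0 = 11; s_1 = 16; s_2 = 20; s_3 = 6; s_4 = 12; s_5 = 34; s_6 = 0; s_7 = 33; s_8 = 25; s_9 = 10; s_{10} = 41; s_{11} = 40; s_{12} = 22; s_{13} = 42; s_{14} = 15; s_{15} = 2; s_{16} = 26; s_{17} = 28; s_{18} = 21; s_{19} = 24; s_{20} = 35; s_{21} = 18; s_{22} = 13; s_{23} = 9; s_{24} = 23; s_{25} = 17; s_{26} = 38; s_{27} = 29; s_{28} = 39; s_{29} = 4; s_{30} = 19; s_{31} = 31; s_{32} = 32; s_{33} = 7; s_{34} = 30; s_{35} = 14; s_{36} = 27; s_{37} = 3; s_{38} = 1; s_{39} = 8; s_{40} = 5; s_{41} = 37; s_{42} = 11.
The sequence repeats with period 42.
So s_{6461} = s_{0 + ((6461-0) mod 42)} = s_{35} = 14.

14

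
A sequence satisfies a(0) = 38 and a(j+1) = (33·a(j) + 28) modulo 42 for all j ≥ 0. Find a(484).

a(0) = 38, a(1) = 22, a(2) = 40, a(3) = 4, a(4) = 34, a(5) = 16, a(6) = 10, a(7) = 22.
Since a(7) = a(1) = 22, the sequence is eventually periodic: after a pre-period of length 1 it cycles with period 6.
For j ≥ 1, a(j) depends only on (j - 1) mod 6. (484 - 1) mod 6 = 3, so a(484) = a(4) = 34.

34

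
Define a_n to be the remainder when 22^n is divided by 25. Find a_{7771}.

3

We have a_0 = 1; a_1 = 22; a_2 = 9; a_3 = 23; a_4 = 6; a_5 = 7; a_6 = 4; a_7 = 13; a_8 = 11; a_9 = 17; a_{10} = 24; a_{11} = 3; a_{12} = 16; a_{13} = 2; a_{14} = 19; a_{15} = 18; a_{16} = 21; a_{17} = 12; a_{18} = 14; a_{19} = 8; a_{20} = 1.
Since a_{20} = a_0 = 1, the sequence is periodic with period 20.
So a_{7771} = a_{0 + ((7771-0) mod 20)} = a_{11} = 3.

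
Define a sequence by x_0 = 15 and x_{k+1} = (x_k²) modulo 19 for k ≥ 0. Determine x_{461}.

We have x_0 = 15, x_1 = 16, x_2 = 9, x_3 = 5, x_4 = 6, x_5 = 17, x_6 = 4, x_7 = 16.
Since x_7 = x_1 = 16, the sequence is eventually periodic: after a pre-period of length 1 it cycles with period 6.
For k ≥ 1, x_k depends only on (k - 1) mod 6. (461 - 1) mod 6 = 4, so x_{461} = x_5 = 17.

17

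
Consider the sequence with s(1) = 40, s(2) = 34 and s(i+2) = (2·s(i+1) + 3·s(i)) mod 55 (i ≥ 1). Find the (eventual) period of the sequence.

20

Listing terms: s(1) = 40, s(2) = 34, s(3) = 23, s(4) = 38, s(5) = 35, s(6) = 19, s(7) = 33, s(8) = 13, s(9) = 15, s(10) = 14, s(11) = 18, s(12) = 23, s(13) = 45, s(14) = 49, s(15) = 13, s(16) = 8, s(17) = 0, s(18) = 24, s(19) = 48, s(20) = 3, s(21) = 40, s(22) = 34.
The sequence repeats with period 20.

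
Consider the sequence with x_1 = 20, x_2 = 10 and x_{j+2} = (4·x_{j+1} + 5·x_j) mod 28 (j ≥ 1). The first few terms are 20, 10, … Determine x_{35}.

4

x_1 = 20,  x_2 = 10,  x_3 = 0,  x_4 = 22,  x_5 = 4,  x_6 = 14,  x_7 = 20,  x_8 = 10.
Since (x_7, x_8) = (x_1, x_2) = (20, 10) (two consecutive terms determine the rest), the sequence is periodic with period 6.
(35 - 1) mod 6 = 4, so x_{35} = x_5 = 4.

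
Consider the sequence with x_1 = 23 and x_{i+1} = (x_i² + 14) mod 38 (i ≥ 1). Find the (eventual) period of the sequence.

x_1 = 23, x_2 = 11, x_3 = 21, x_4 = 37, x_5 = 15, x_6 = 11.
Since x_6 = x_2 = 11, the sequence is eventually periodic: after a pre-period of length 1 it cycles with period 4.

4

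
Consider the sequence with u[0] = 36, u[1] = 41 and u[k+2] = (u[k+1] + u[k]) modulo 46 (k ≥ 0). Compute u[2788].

u[0] = 36, u[1] = 41, u[2] = 31, u[3] = 26, u[4] = 11, u[5] = 37, u[6] = 2, u[7] = 39, u[8] = 41, u[9] = 34, u[10] = 29, u[11] = 17, u[12] = 0, u[13] = 17, u[14] = 17, u[15] = 34, u[16] = 5, u[17] = 39, u[18] = 44, u[19] = 37, u[20] = 35, u[21] = 26, u[22] = 15, u[23] = 41, u[24] = 10, u[25] = 5, u[26] = 15, u[27] = 20, u[28] = 35, u[29] = 9, u[30] = 44, u[31] = 7, u[32] = 5, u[33] = 12, u[34] = 17, u[35] = 29, u[36] = 0, u[37] = 29, u[38] = 29, u[39] = 12, u[40] = 41, u[41] = 7, u[42] = 2, u[43] = 9, u[44] = 11, u[45] = 20, u[46] = 31, u[47] = 5, u[48] = 36, u[49] = 41.
Since (u[48], u[49]) = (u[0], u[1]) = (36, 41) (two consecutive terms determine the rest), the sequence is periodic with period 48.
(2788 - 0) mod 48 = 4, so u[2788] = u[4] = 11.

11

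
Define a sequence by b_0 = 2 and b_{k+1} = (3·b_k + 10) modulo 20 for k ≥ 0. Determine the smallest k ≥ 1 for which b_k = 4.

Computing terms: b_0 = 2; b_1 = 16; b_2 = 18; b_3 = 4; b_4 = 2.
Since b_4 = b_0 = 2, the sequence is periodic with period 4.
The value 4 first appears (with k ≥ 1) at b_3.

3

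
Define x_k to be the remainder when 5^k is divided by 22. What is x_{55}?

1

We have x_1 = 5; x_2 = 3; x_3 = 15; x_4 = 9; x_5 = 1; x_6 = 5.
Since x_6 = x_1 = 5, the sequence is periodic with period 5.
So x_{55} = x_{1 + ((55-1) mod 5)} = x_5 = 1.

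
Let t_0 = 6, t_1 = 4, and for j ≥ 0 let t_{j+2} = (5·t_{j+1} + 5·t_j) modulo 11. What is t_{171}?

4

t_0 = 6, t_1 = 4, t_2 = 6, t_3 = 6, t_4 = 5, t_5 = 0, t_6 = 3, t_7 = 4, t_8 = 2, t_9 = 8, t_{10} = 6, t_{11} = 4.
Since (t_{10}, t_{11}) = (t_0, t_1) = (6, 4) (two consecutive terms determine the rest), the sequence is periodic with period 10.
(171 - 0) mod 10 = 1, so t_{171} = t_1 = 4.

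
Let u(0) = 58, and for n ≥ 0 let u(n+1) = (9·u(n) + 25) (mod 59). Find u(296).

49

We have u(0) = 58; u(1) = 16; u(2) = 51; u(3) = 12; u(4) = 15; u(5) = 42; u(6) = 49; u(7) = 53; u(8) = 30; u(9) = 0; u(10) = 25; u(11) = 14; u(12) = 33; u(13) = 27; u(14) = 32; u(15) = 18; u(16) = 10; u(17) = 56; u(18) = 57; u(19) = 7; u(20) = 29; u(21) = 50; u(22) = 3; u(23) = 52; u(24) = 21; u(25) = 37; u(26) = 4; u(27) = 2; u(28) = 43; u(29) = 58.
The sequence repeats with period 29.
So u(296) = u(0 + ((296-0) mod 29)) = u(6) = 49.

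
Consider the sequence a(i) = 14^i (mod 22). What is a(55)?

12

Listing terms: a(1) = 14; a(2) = 20; a(3) = 16; a(4) = 4; a(5) = 12; a(6) = 14.
Since a(6) = a(1) = 14, the sequence is periodic with period 5.
So a(55) = a(1 + ((55-1) mod 5)) = a(5) = 12.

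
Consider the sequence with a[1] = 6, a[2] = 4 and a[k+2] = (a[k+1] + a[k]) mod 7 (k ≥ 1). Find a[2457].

Listing terms: a[1] = 6, a[2] = 4, a[3] = 3, a[4] = 0, a[5] = 3, a[6] = 3, a[7] = 6, a[8] = 2, a[9] = 1, a[10] = 3, a[11] = 4, a[12] = 0, a[13] = 4, a[14] = 4, a[15] = 1, a[16] = 5, a[17] = 6, a[18] = 4.
The sequence repeats with period 16.
So a[2457] = a[1 + ((2457-1) mod 16)] = a[9] = 1.

1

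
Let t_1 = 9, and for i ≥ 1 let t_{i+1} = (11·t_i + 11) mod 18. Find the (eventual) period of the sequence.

6

t_1 = 9, t_2 = 2, t_3 = 15, t_4 = 14, t_5 = 3, t_6 = 8, t_7 = 9.
Since t_7 = t_1 = 9, the sequence is periodic with period 6.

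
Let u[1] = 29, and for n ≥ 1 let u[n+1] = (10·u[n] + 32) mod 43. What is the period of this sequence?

u[1] = 29, u[2] = 21, u[3] = 27, u[4] = 1, u[5] = 42, u[6] = 22, u[7] = 37, u[8] = 15, u[9] = 10, u[10] = 3, u[11] = 19, u[12] = 7, u[13] = 16, u[14] = 20, u[15] = 17, u[16] = 30, u[17] = 31, u[18] = 41, u[19] = 12, u[20] = 23, u[21] = 4, u[22] = 29.
The sequence repeats with period 21.

21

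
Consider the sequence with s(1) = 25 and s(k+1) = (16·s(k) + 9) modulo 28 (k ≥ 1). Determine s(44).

17

We have s(1) = 25; s(2) = 17; s(3) = 1; s(4) = 25.
Since s(4) = s(1) = 25, the sequence is periodic with period 3.
(44 - 1) mod 3 = 1, so s(44) = s(2) = 17.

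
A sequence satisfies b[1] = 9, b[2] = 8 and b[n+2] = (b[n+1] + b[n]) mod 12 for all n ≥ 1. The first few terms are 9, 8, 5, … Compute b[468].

Computing terms: b[1] = 9,  b[2] = 8,  b[3] = 5,  b[4] = 1,  b[5] = 6,  b[6] = 7,  b[7] = 1,  b[8] = 8,  b[9] = 9,  b[10] = 5,  b[11] = 2,  b[12] = 7,  b[13] = 9,  b[14] = 4,  b[15] = 1,  b[16] = 5,  b[17] = 6,  b[18] = 11,  b[19] = 5,  b[20] = 4,  b[21] = 9,  b[22] = 1,  b[23] = 10,  b[24] = 11,  b[25] = 9,  b[26] = 8.
Since (b[25], b[26]) = (b[1], b[2]) = (9, 8) (two consecutive terms determine the rest), the sequence is periodic with period 24.
So b[468] = b[1 + ((468-1) mod 24)] = b[12] = 7.

7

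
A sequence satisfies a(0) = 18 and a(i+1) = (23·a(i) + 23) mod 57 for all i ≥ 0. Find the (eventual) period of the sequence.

Computing terms: a(0) = 18, a(1) = 38, a(2) = 42, a(3) = 20, a(4) = 27, a(5) = 17, a(6) = 15, a(7) = 26, a(8) = 51, a(9) = 56, a(10) = 0, a(11) = 23, a(12) = 39, a(13) = 8, a(14) = 36, a(15) = 53, a(16) = 45, a(17) = 32, a(18) = 18.
The sequence repeats with period 18.

18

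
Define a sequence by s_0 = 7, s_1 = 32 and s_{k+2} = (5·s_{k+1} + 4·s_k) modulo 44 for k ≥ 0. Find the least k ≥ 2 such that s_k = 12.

2

We have s_0 = 7,  s_1 = 32,  s_2 = 12,  s_3 = 12,  s_4 = 20,  s_5 = 16,  s_6 = 28,  s_7 = 28,  s_8 = 32,  s_9 = 8,  s_{10} = 36,  s_{11} = 36,  s_{12} = 16,  s_{13} = 4,  s_{14} = 40,  s_{15} = 40,  s_{16} = 8,  s_{17} = 24,  s_{18} = 20,  s_{19} = 20,  s_{20} = 4,  s_{21} = 12,  s_{22} = 32,  s_{23} = 32,  s_{24} = 24,  s_{25} = 28,  s_{26} = 16,  s_{27} = 16,  s_{28} = 12,  s_{29} = 36,  s_{30} = 8,  s_{31} = 8,  s_{32} = 28,  s_{33} = 40,  s_{34} = 4,  s_{35} = 4,  s_{36} = 36,  s_{37} = 20,  s_{38} = 24,  s_{39} = 24,  s_{40} = 40,  s_{41} = 32,  s_{42} = 12.
Since (s_{41}, s_{42}) = (s_1, s_2) = (32, 12) (two consecutive terms determine the rest), the sequence is eventually periodic: after a pre-period of length 1 it cycles with period 40.
The value 12 first appears (with k ≥ 2) at s_2.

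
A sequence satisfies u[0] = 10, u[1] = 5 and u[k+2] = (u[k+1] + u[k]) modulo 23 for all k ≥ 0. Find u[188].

We have u[0] = 10; u[1] = 5; u[2] = 15; u[3] = 20; u[4] = 12; u[5] = 9; u[6] = 21; u[7] = 7; u[8] = 5; u[9] = 12; u[10] = 17; u[11] = 6; u[12] = 0; u[13] = 6; u[14] = 6; u[15] = 12; u[16] = 18; u[17] = 7; u[18] = 2; u[19] = 9; u[20] = 11; u[21] = 20; u[22] = 8; u[23] = 5; u[24] = 13; u[25] = 18; u[26] = 8; u[27] = 3; u[28] = 11; u[29] = 14; u[30] = 2; u[31] = 16; u[32] = 18; u[33] = 11; u[34] = 6; u[35] = 17; u[36] = 0; u[37] = 17; u[38] = 17; u[39] = 11; u[40] = 5; u[41] = 16; u[42] = 21; u[43] = 14; u[44] = 12; u[45] = 3; u[46] = 15; u[47] = 18; u[48] = 10; u[49] = 5.
Since (u[48], u[49]) = (u[0], u[1]) = (10, 5) (two consecutive terms determine the rest), the sequence is periodic with period 48.
So u[188] = u[0 + ((188-0) mod 48)] = u[44] = 12.

12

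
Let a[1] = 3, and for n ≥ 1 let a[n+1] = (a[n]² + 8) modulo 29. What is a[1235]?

9

Listing terms: a[1] = 3,  a[2] = 17,  a[3] = 7,  a[4] = 28,  a[5] = 9,  a[6] = 2,  a[7] = 12,  a[8] = 7.
Since a[8] = a[3] = 7, the sequence is eventually periodic: after a pre-period of length 2 it cycles with period 5.
For n ≥ 3, a[n] depends only on (n - 3) mod 5. (1235 - 3) mod 5 = 2, so a[1235] = a[5] = 9.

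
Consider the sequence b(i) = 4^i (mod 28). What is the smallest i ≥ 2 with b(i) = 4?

4

Listing terms: b(1) = 4, b(2) = 16, b(3) = 8, b(4) = 4.
The sequence repeats with period 3.
The value 4 next appears (with i ≥ 2) at b(4).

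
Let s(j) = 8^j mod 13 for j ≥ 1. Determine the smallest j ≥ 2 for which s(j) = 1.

s(1) = 8; s(2) = 12; s(3) = 5; s(4) = 1; s(5) = 8.
Since s(5) = s(1) = 8, the sequence is periodic with period 4.
The value 1 first appears (with j ≥ 2) at s(4).

4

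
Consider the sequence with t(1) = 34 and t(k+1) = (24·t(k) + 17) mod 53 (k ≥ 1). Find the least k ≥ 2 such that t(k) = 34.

Computing terms: t(1) = 34, t(2) = 38, t(3) = 28, t(4) = 0, t(5) = 17, t(6) = 1, t(7) = 41, t(8) = 47, t(9) = 32, t(10) = 43, t(11) = 42, t(12) = 18, t(13) = 25, t(14) = 34.
Since t(14) = t(1) = 34, the sequence is periodic with period 13.
The value 34 next appears (with k ≥ 2) at t(14).

14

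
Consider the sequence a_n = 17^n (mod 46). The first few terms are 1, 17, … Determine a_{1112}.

29

We have a_0 = 1,  a_1 = 17,  a_2 = 13,  a_3 = 37,  a_4 = 31,  a_5 = 21,  a_6 = 35,  a_7 = 43,  a_8 = 41,  a_9 = 7,  a_{10} = 27,  a_{11} = 45,  a_{12} = 29,  a_{13} = 33,  a_{14} = 9,  a_{15} = 15,  a_{16} = 25,  a_{17} = 11,  a_{18} = 3,  a_{19} = 5,  a_{20} = 39,  a_{21} = 19,  a_{22} = 1.
Since a_{22} = a_0 = 1, the sequence is periodic with period 22.
(1112 - 0) mod 22 = 12, so a_{1112} = a_{12} = 29.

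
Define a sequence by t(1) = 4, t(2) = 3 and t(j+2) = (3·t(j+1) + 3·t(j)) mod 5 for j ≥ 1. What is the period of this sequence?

4

Computing terms: t(1) = 4, t(2) = 3, t(3) = 1, t(4) = 2, t(5) = 4, t(6) = 3.
The sequence repeats with period 4.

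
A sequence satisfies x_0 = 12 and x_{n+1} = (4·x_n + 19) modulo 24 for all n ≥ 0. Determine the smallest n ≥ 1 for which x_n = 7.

x_0 = 12; x_1 = 19; x_2 = 23; x_3 = 15; x_4 = 7; x_5 = 23.
Since x_5 = x_2 = 23, the sequence is eventually periodic: after a pre-period of length 2 it cycles with period 3.
The value 7 first appears (with n ≥ 1) at x_4.

4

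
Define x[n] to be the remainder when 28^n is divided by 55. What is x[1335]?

32

Listing terms: x[0] = 1,  x[1] = 28,  x[2] = 14,  x[3] = 7,  x[4] = 31,  x[5] = 43,  x[6] = 49,  x[7] = 52,  x[8] = 26,  x[9] = 13,  x[10] = 34,  x[11] = 17,  x[12] = 36,  x[13] = 18,  x[14] = 9,  x[15] = 32,  x[16] = 16,  x[17] = 8,  x[18] = 4,  x[19] = 2,  x[20] = 1.
Since x[20] = x[0] = 1, the sequence is periodic with period 20.
So x[1335] = x[0 + ((1335-0) mod 20)] = x[15] = 32.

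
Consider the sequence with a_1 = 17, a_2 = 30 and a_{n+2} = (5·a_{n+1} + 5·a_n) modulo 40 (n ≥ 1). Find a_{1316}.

30

a_1 = 17; a_2 = 30; a_3 = 35; a_4 = 5; a_5 = 0; a_6 = 25; a_7 = 5; a_8 = 30; a_9 = 15; a_{10} = 25; a_{11} = 0; a_{12} = 5; a_{13} = 25; a_{14} = 30; a_{15} = 35.
Since (a_{14}, a_{15}) = (a_2, a_3) = (30, 35) (two consecutive terms determine the rest), the sequence is eventually periodic: after a pre-period of length 1 it cycles with period 12.
For n ≥ 2, a_n depends only on (n - 2) mod 12. (1316 - 2) mod 12 = 6, so a_{1316} = a_8 = 30.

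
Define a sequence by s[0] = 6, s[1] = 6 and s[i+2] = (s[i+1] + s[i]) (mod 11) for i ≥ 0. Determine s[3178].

Computing terms: s[0] = 6; s[1] = 6; s[2] = 1; s[3] = 7; s[4] = 8; s[5] = 4; s[6] = 1; s[7] = 5; s[8] = 6; s[9] = 0; s[10] = 6; s[11] = 6.
Since (s[10], s[11]) = (s[0], s[1]) = (6, 6) (two consecutive terms determine the rest), the sequence is periodic with period 10.
So s[3178] = s[0 + ((3178-0) mod 10)] = s[8] = 6.

6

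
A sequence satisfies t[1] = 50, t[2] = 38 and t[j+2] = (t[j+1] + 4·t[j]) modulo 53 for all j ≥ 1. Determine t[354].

t[1] = 50, t[2] = 38, t[3] = 26, t[4] = 19, t[5] = 17, t[6] = 40, t[7] = 2, t[8] = 3, t[9] = 11, t[10] = 23, t[11] = 14, t[12] = 0, t[13] = 3, t[14] = 3, t[15] = 15, t[16] = 27, t[17] = 34, t[18] = 36, t[19] = 13, t[20] = 51, t[21] = 50, t[22] = 42, t[23] = 30, t[24] = 39, t[25] = 0, t[26] = 50, t[27] = 50, t[28] = 38.
Since (t[27], t[28]) = (t[1], t[2]) = (50, 38) (two consecutive terms determine the rest), the sequence is periodic with period 26.
So t[354] = t[1 + ((354-1) mod 26)] = t[16] = 27.

27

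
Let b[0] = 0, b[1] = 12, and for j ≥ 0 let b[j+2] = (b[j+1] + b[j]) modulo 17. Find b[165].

Listing terms: b[0] = 0; b[1] = 12; b[2] = 12; b[3] = 7; b[4] = 2; b[5] = 9; b[6] = 11; b[7] = 3; b[8] = 14; b[9] = 0; b[10] = 14; b[11] = 14; b[12] = 11; b[13] = 8; b[14] = 2; b[15] = 10; b[16] = 12; b[17] = 5; b[18] = 0; b[19] = 5; b[20] = 5; b[21] = 10; b[22] = 15; b[23] = 8; b[24] = 6; b[25] = 14; b[26] = 3; b[27] = 0; b[28] = 3; b[29] = 3; b[30] = 6; b[31] = 9; b[32] = 15; b[33] = 7; b[34] = 5; b[35] = 12; b[36] = 0; b[37] = 12.
Since (b[36], b[37]) = (b[0], b[1]) = (0, 12) (two consecutive terms determine the rest), the sequence is periodic with period 36.
So b[165] = b[0 + ((165-0) mod 36)] = b[21] = 10.

10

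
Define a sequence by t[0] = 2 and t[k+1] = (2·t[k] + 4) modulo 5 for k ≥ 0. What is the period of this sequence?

We have t[0] = 2, t[1] = 3, t[2] = 0, t[3] = 4, t[4] = 2.
The sequence repeats with period 4.

4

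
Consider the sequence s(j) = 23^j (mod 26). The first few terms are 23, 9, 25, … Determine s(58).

Listing terms: s(1) = 23,  s(2) = 9,  s(3) = 25,  s(4) = 3,  s(5) = 17,  s(6) = 1,  s(7) = 23.
The sequence repeats with period 6.
So s(58) = s(1 + ((58-1) mod 6)) = s(4) = 3.

3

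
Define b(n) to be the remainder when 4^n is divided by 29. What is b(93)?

We have b(1) = 4,  b(2) = 16,  b(3) = 6,  b(4) = 24,  b(5) = 9,  b(6) = 7,  b(7) = 28,  b(8) = 25,  b(9) = 13,  b(10) = 23,  b(11) = 5,  b(12) = 20,  b(13) = 22,  b(14) = 1,  b(15) = 4.
Since b(15) = b(1) = 4, the sequence is periodic with period 14.
So b(93) = b(1 + ((93-1) mod 14)) = b(9) = 13.

13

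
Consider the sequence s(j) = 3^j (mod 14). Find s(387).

13

Listing terms: s(0) = 1,  s(1) = 3,  s(2) = 9,  s(3) = 13,  s(4) = 11,  s(5) = 5,  s(6) = 1.
Since s(6) = s(0) = 1, the sequence is periodic with period 6.
So s(387) = s(0 + ((387-0) mod 6)) = s(3) = 13.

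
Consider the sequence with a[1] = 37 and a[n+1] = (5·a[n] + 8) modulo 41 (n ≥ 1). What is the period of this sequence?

Listing terms: a[1] = 37; a[2] = 29; a[3] = 30; a[4] = 35; a[5] = 19; a[6] = 21; a[7] = 31; a[8] = 40; a[9] = 3; a[10] = 23; a[11] = 0; a[12] = 8; a[13] = 7; a[14] = 2; a[15] = 18; a[16] = 16; a[17] = 6; a[18] = 38; a[19] = 34; a[20] = 14; a[21] = 37.
Since a[21] = a[1] = 37, the sequence is periodic with period 20.

20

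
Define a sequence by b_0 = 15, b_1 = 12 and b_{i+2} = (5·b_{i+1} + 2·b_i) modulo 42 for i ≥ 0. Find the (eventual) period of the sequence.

48

We have b_0 = 15, b_1 = 12, b_2 = 6, b_3 = 12, b_4 = 30, b_5 = 6, b_6 = 6, b_7 = 0, b_8 = 12, b_9 = 18, b_{10} = 30, b_{11} = 18, b_{12} = 24, b_{13} = 30, b_{14} = 30, b_{15} = 0, b_{16} = 18, b_{17} = 6, b_{18} = 24, b_{19} = 6, b_{20} = 36, b_{21} = 24, b_{22} = 24, b_{23} = 0, b_{24} = 6, b_{25} = 30, b_{26} = 36, b_{27} = 30, b_{28} = 12, b_{29} = 36, b_{30} = 36, b_{31} = 0, b_{32} = 30, b_{33} = 24, b_{34} = 12, b_{35} = 24, b_{36} = 18, b_{37} = 12, b_{38} = 12, b_{39} = 0, b_{40} = 24, b_{41} = 36, b_{42} = 18, b_{43} = 36, b_{44} = 6, b_{45} = 18, b_{46} = 18, b_{47} = 0, b_{48} = 36, b_{49} = 12, b_{50} = 6.
Since (b_{49}, b_{50}) = (b_1, b_2) = (12, 6) (two consecutive terms determine the rest), the sequence is eventually periodic: after a pre-period of length 1 it cycles with period 48.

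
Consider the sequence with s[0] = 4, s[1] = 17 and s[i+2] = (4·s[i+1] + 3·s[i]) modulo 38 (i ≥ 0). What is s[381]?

29

s[0] = 4; s[1] = 17; s[2] = 4; s[3] = 29; s[4] = 14; s[5] = 29; s[6] = 6; s[7] = 35; s[8] = 6; s[9] = 15; s[10] = 2; s[11] = 15; s[12] = 28; s[13] = 5; s[14] = 28; s[15] = 13; s[16] = 22; s[17] = 13; s[18] = 4; s[19] = 17.
Since (s[18], s[19]) = (s[0], s[1]) = (4, 17) (two consecutive terms determine the rest), the sequence is periodic with period 18.
(381 - 0) mod 18 = 3, so s[381] = s[3] = 29.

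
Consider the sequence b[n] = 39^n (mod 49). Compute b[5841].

We have b[0] = 1; b[1] = 39; b[2] = 2; b[3] = 29; b[4] = 4; b[5] = 9; b[6] = 8; b[7] = 18; b[8] = 16; b[9] = 36; b[10] = 32; b[11] = 23; b[12] = 15; b[13] = 46; b[14] = 30; b[15] = 43; b[16] = 11; b[17] = 37; b[18] = 22; b[19] = 25; b[20] = 44; b[21] = 1.
Since b[21] = b[0] = 1, the sequence is periodic with period 21.
(5841 - 0) mod 21 = 3, so b[5841] = b[3] = 29.

29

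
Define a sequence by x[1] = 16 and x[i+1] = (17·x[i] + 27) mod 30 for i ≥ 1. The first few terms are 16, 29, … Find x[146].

29

Computing terms: x[1] = 16, x[2] = 29, x[3] = 10, x[4] = 17, x[5] = 16.
The sequence repeats with period 4.
So x[146] = x[1 + ((146-1) mod 4)] = x[2] = 29.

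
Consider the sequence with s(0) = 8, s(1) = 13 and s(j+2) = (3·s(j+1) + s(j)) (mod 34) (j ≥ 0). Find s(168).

s(0) = 8, s(1) = 13, s(2) = 13, s(3) = 18, s(4) = 33, s(5) = 15, s(6) = 10, s(7) = 11, s(8) = 9, s(9) = 4, s(10) = 21, s(11) = 33, s(12) = 18, s(13) = 19, s(14) = 7, s(15) = 6, s(16) = 25, s(17) = 13, s(18) = 30, s(19) = 1, s(20) = 33, s(21) = 32, s(22) = 27, s(23) = 11, s(24) = 26, s(25) = 21, s(26) = 21, s(27) = 16, s(28) = 1, s(29) = 19, s(30) = 24, s(31) = 23, s(32) = 25, s(33) = 30, s(34) = 13, s(35) = 1, s(36) = 16, s(37) = 15, s(38) = 27, s(39) = 28, s(40) = 9, s(41) = 21, s(42) = 4, s(43) = 33, s(44) = 1, s(45) = 2, s(46) = 7, s(47) = 23, s(48) = 8, s(49) = 13.
Since (s(48), s(49)) = (s(0), s(1)) = (8, 13) (two consecutive terms determine the rest), the sequence is periodic with period 48.
So s(168) = s(0 + ((168-0) mod 48)) = s(24) = 26.

26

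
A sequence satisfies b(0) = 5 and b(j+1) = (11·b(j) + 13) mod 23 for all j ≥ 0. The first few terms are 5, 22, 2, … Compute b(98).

b(0) = 5; b(1) = 22; b(2) = 2; b(3) = 12; b(4) = 7; b(5) = 21; b(6) = 14; b(7) = 6; b(8) = 10; b(9) = 8; b(10) = 9; b(11) = 20; b(12) = 3; b(13) = 0; b(14) = 13; b(15) = 18; b(16) = 4; b(17) = 11; b(18) = 19; b(19) = 15; b(20) = 17; b(21) = 16; b(22) = 5.
Since b(22) = b(0) = 5, the sequence is periodic with period 22.
(98 - 0) mod 22 = 10, so b(98) = b(10) = 9.

9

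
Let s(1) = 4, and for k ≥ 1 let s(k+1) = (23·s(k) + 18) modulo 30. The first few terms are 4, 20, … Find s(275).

Listing terms: s(1) = 4; s(2) = 20; s(3) = 28; s(4) = 2; s(5) = 4.
The sequence repeats with period 4.
So s(275) = s(1 + ((275-1) mod 4)) = s(3) = 28.

28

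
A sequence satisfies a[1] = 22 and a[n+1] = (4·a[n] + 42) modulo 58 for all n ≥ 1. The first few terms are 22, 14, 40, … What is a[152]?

50

Computing terms: a[1] = 22,  a[2] = 14,  a[3] = 40,  a[4] = 28,  a[5] = 38,  a[6] = 20,  a[7] = 6,  a[8] = 8,  a[9] = 16,  a[10] = 48,  a[11] = 2,  a[12] = 50,  a[13] = 10,  a[14] = 24,  a[15] = 22.
Since a[15] = a[1] = 22, the sequence is periodic with period 14.
(152 - 1) mod 14 = 11, so a[152] = a[12] = 50.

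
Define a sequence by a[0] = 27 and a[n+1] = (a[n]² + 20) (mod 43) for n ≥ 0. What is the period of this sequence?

We have a[0] = 27,  a[1] = 18,  a[2] = 0,  a[3] = 20,  a[4] = 33,  a[5] = 34,  a[6] = 15,  a[7] = 30,  a[8] = 17,  a[9] = 8,  a[10] = 41,  a[11] = 24,  a[12] = 37,  a[13] = 13,  a[14] = 17.
Since a[14] = a[8] = 17, the sequence is eventually periodic: after a pre-period of length 8 it cycles with period 6.

6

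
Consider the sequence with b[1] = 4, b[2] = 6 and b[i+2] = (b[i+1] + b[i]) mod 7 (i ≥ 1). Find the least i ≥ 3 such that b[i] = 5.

5

Listing terms: b[1] = 4,  b[2] = 6,  b[3] = 3,  b[4] = 2,  b[5] = 5,  b[6] = 0,  b[7] = 5,  b[8] = 5,  b[9] = 3,  b[10] = 1,  b[11] = 4,  b[12] = 5,  b[13] = 2,  b[14] = 0,  b[15] = 2,  b[16] = 2,  b[17] = 4,  b[18] = 6.
Since (b[17], b[18]) = (b[1], b[2]) = (4, 6) (two consecutive terms determine the rest), the sequence is periodic with period 16.
The value 5 first appears (with i ≥ 3) at b[5].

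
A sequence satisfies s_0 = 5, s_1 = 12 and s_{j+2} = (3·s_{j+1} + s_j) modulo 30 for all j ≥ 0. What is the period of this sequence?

Listing terms: s_0 = 5,  s_1 = 12,  s_2 = 11,  s_3 = 15,  s_4 = 26,  s_5 = 3,  s_6 = 5,  s_7 = 18,  s_8 = 29,  s_9 = 15,  s_{10} = 14,  s_{11} = 27,  s_{12} = 5,  s_{13} = 12.
The sequence repeats with period 12.

12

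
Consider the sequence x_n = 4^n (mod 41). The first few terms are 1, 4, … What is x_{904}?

10

Listing terms: x_0 = 1, x_1 = 4, x_2 = 16, x_3 = 23, x_4 = 10, x_5 = 40, x_6 = 37, x_7 = 25, x_8 = 18, x_9 = 31, x_{10} = 1.
Since x_{10} = x_0 = 1, the sequence is periodic with period 10.
So x_{904} = x_{0 + ((904-0) mod 10)} = x_4 = 10.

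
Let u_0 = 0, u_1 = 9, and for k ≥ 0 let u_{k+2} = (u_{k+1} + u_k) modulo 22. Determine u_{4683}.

18

Computing terms: u_0 = 0, u_1 = 9, u_2 = 9, u_3 = 18, u_4 = 5, u_5 = 1, u_6 = 6, u_7 = 7, u_8 = 13, u_9 = 20, u_{10} = 11, u_{11} = 9, u_{12} = 20, u_{13} = 7, u_{14} = 5, u_{15} = 12, u_{16} = 17, u_{17} = 7, u_{18} = 2, u_{19} = 9, u_{20} = 11, u_{21} = 20, u_{22} = 9, u_{23} = 7, u_{24} = 16, u_{25} = 1, u_{26} = 17, u_{27} = 18, u_{28} = 13, u_{29} = 9, u_{30} = 0, u_{31} = 9.
The sequence repeats with period 30.
So u_{4683} = u_{0 + ((4683-0) mod 30)} = u_3 = 18.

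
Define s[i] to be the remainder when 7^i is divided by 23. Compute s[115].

17

Computing terms: s[0] = 1; s[1] = 7; s[2] = 3; s[3] = 21; s[4] = 9; s[5] = 17; s[6] = 4; s[7] = 5; s[8] = 12; s[9] = 15; s[10] = 13; s[11] = 22; s[12] = 16; s[13] = 20; s[14] = 2; s[15] = 14; s[16] = 6; s[17] = 19; s[18] = 18; s[19] = 11; s[20] = 8; s[21] = 10; s[22] = 1.
Since s[22] = s[0] = 1, the sequence is periodic with period 22.
So s[115] = s[0 + ((115-0) mod 22)] = s[5] = 17.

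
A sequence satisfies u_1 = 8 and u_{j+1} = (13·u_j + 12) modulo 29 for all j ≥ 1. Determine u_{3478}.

Computing terms: u_1 = 8; u_2 = 0; u_3 = 12; u_4 = 23; u_5 = 21; u_6 = 24; u_7 = 5; u_8 = 19; u_9 = 27; u_{10} = 15; u_{11} = 4; u_{12} = 6; u_{13} = 3; u_{14} = 22; u_{15} = 8.
The sequence repeats with period 14.
So u_{3478} = u_{1 + ((3478-1) mod 14)} = u_6 = 24.

24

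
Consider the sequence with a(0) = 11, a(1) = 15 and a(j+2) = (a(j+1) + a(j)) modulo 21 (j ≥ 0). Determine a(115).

20

Computing terms: a(0) = 11,  a(1) = 15,  a(2) = 5,  a(3) = 20,  a(4) = 4,  a(5) = 3,  a(6) = 7,  a(7) = 10,  a(8) = 17,  a(9) = 6,  a(10) = 2,  a(11) = 8,  a(12) = 10,  a(13) = 18,  a(14) = 7,  a(15) = 4,  a(16) = 11,  a(17) = 15.
The sequence repeats with period 16.
So a(115) = a(0 + ((115-0) mod 16)) = a(3) = 20.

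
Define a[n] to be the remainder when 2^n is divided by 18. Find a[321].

Listing terms: a[0] = 1, a[1] = 2, a[2] = 4, a[3] = 8, a[4] = 16, a[5] = 14, a[6] = 10, a[7] = 2.
Since a[7] = a[1] = 2, the sequence is eventually periodic: after a pre-period of length 1 it cycles with period 6.
For n ≥ 1, a[n] depends only on (n - 1) mod 6. (321 - 1) mod 6 = 2, so a[321] = a[3] = 8.

8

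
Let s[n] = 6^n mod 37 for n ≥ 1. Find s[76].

1

Computing terms: s[1] = 6,  s[2] = 36,  s[3] = 31,  s[4] = 1,  s[5] = 6.
Since s[5] = s[1] = 6, the sequence is periodic with period 4.
So s[76] = s[1 + ((76-1) mod 4)] = s[4] = 1.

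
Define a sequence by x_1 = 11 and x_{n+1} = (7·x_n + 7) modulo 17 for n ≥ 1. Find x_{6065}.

Computing terms: x_1 = 11,  x_2 = 16,  x_3 = 0,  x_4 = 7,  x_5 = 5,  x_6 = 8,  x_7 = 12,  x_8 = 6,  x_9 = 15,  x_{10} = 10,  x_{11} = 9,  x_{12} = 2,  x_{13} = 4,  x_{14} = 1,  x_{15} = 14,  x_{16} = 3,  x_{17} = 11.
Since x_{17} = x_1 = 11, the sequence is periodic with period 16.
So x_{6065} = x_{1 + ((6065-1) mod 16)} = x_1 = 11.

11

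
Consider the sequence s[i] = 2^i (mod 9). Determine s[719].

5

Computing terms: s[0] = 1, s[1] = 2, s[2] = 4, s[3] = 8, s[4] = 7, s[5] = 5, s[6] = 1.
The sequence repeats with period 6.
So s[719] = s[0 + ((719-0) mod 6)] = s[5] = 5.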